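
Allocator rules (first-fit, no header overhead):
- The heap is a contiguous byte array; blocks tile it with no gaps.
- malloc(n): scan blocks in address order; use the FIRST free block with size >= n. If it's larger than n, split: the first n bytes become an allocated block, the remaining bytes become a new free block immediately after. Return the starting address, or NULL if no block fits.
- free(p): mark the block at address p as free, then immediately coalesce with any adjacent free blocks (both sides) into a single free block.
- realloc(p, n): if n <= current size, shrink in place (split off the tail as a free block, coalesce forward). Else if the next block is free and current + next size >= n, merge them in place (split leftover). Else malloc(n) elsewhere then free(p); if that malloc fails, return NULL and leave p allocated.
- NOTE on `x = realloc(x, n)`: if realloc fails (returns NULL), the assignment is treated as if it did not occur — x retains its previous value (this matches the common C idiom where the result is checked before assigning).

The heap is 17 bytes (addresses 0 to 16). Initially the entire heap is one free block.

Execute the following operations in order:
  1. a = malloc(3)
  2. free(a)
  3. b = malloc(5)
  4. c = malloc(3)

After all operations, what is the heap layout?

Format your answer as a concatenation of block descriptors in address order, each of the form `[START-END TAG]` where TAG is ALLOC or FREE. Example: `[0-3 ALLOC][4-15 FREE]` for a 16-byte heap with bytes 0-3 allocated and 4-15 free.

Op 1: a = malloc(3) -> a = 0; heap: [0-2 ALLOC][3-16 FREE]
Op 2: free(a) -> (freed a); heap: [0-16 FREE]
Op 3: b = malloc(5) -> b = 0; heap: [0-4 ALLOC][5-16 FREE]
Op 4: c = malloc(3) -> c = 5; heap: [0-4 ALLOC][5-7 ALLOC][8-16 FREE]

Answer: [0-4 ALLOC][5-7 ALLOC][8-16 FREE]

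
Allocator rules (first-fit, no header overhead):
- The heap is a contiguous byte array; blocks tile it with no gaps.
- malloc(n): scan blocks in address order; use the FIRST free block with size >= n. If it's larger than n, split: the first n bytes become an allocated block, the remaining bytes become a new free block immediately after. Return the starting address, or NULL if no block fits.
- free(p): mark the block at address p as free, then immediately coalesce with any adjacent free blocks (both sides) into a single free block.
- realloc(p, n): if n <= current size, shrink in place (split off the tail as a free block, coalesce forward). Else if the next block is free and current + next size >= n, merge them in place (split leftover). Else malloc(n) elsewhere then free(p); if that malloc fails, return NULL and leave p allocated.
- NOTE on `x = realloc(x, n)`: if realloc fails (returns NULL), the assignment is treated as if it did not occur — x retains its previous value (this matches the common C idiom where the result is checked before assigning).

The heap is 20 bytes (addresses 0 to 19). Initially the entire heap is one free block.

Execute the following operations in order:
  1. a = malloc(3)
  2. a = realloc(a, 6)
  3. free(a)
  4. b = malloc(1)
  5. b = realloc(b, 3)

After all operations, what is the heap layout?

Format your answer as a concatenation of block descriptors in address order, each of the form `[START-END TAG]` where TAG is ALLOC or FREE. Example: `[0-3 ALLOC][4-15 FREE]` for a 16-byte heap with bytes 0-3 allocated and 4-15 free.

Answer: [0-2 ALLOC][3-19 FREE]

Derivation:
Op 1: a = malloc(3) -> a = 0; heap: [0-2 ALLOC][3-19 FREE]
Op 2: a = realloc(a, 6) -> a = 0; heap: [0-5 ALLOC][6-19 FREE]
Op 3: free(a) -> (freed a); heap: [0-19 FREE]
Op 4: b = malloc(1) -> b = 0; heap: [0-0 ALLOC][1-19 FREE]
Op 5: b = realloc(b, 3) -> b = 0; heap: [0-2 ALLOC][3-19 FREE]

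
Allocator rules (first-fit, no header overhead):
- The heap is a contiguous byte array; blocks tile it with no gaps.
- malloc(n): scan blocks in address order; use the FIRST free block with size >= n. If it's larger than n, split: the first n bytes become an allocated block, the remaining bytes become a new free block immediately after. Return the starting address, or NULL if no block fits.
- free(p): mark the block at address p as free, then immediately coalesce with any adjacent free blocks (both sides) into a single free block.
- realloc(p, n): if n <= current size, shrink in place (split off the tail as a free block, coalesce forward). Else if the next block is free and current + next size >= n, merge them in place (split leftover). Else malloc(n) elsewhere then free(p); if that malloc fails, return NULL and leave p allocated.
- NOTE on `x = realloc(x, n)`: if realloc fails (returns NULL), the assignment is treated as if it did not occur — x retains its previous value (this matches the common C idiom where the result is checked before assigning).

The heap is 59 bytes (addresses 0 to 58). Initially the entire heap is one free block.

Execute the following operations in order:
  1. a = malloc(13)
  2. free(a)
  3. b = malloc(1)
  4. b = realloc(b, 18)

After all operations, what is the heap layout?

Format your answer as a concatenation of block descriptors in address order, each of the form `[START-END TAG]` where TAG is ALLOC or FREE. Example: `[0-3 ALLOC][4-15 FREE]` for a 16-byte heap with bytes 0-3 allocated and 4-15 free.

Answer: [0-17 ALLOC][18-58 FREE]

Derivation:
Op 1: a = malloc(13) -> a = 0; heap: [0-12 ALLOC][13-58 FREE]
Op 2: free(a) -> (freed a); heap: [0-58 FREE]
Op 3: b = malloc(1) -> b = 0; heap: [0-0 ALLOC][1-58 FREE]
Op 4: b = realloc(b, 18) -> b = 0; heap: [0-17 ALLOC][18-58 FREE]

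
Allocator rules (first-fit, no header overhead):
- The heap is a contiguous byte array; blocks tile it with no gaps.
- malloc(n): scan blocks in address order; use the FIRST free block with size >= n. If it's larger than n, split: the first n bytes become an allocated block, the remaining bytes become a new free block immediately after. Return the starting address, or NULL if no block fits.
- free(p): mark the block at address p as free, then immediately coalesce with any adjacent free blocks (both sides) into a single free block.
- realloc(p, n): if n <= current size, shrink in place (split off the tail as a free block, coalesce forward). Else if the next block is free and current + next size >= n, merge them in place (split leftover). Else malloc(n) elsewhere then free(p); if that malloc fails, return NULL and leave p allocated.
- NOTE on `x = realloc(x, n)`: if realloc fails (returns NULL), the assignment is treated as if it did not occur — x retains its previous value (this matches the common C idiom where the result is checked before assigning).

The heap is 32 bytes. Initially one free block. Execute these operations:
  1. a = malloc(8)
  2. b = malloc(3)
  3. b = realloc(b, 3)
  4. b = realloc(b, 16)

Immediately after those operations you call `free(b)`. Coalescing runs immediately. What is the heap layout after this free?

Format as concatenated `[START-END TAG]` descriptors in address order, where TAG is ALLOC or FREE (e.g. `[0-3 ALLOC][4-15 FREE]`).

Answer: [0-7 ALLOC][8-31 FREE]

Derivation:
Op 1: a = malloc(8) -> a = 0; heap: [0-7 ALLOC][8-31 FREE]
Op 2: b = malloc(3) -> b = 8; heap: [0-7 ALLOC][8-10 ALLOC][11-31 FREE]
Op 3: b = realloc(b, 3) -> b = 8; heap: [0-7 ALLOC][8-10 ALLOC][11-31 FREE]
Op 4: b = realloc(b, 16) -> b = 8; heap: [0-7 ALLOC][8-23 ALLOC][24-31 FREE]
free(b): b = 8 -> block [8-23 ALLOC]; mark free, coalesce with adjacent free neighbors -> [0-7 ALLOC][8-31 FREE]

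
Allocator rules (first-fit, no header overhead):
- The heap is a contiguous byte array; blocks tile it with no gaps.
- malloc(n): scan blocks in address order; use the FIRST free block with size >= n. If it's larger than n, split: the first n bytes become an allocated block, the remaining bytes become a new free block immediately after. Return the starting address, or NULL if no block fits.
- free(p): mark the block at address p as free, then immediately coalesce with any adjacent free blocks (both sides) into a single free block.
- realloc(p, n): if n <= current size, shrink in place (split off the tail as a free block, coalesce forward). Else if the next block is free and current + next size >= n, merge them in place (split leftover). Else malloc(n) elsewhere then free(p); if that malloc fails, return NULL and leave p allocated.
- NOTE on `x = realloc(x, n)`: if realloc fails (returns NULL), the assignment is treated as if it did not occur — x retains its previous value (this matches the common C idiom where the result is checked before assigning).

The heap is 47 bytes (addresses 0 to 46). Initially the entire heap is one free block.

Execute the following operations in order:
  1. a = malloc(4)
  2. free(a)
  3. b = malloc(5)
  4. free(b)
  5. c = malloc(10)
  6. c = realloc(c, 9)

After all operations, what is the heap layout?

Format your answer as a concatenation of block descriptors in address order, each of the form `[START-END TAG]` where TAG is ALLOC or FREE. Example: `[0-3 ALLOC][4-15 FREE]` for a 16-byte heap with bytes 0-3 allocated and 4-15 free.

Op 1: a = malloc(4) -> a = 0; heap: [0-3 ALLOC][4-46 FREE]
Op 2: free(a) -> (freed a); heap: [0-46 FREE]
Op 3: b = malloc(5) -> b = 0; heap: [0-4 ALLOC][5-46 FREE]
Op 4: free(b) -> (freed b); heap: [0-46 FREE]
Op 5: c = malloc(10) -> c = 0; heap: [0-9 ALLOC][10-46 FREE]
Op 6: c = realloc(c, 9) -> c = 0; heap: [0-8 ALLOC][9-46 FREE]

Answer: [0-8 ALLOC][9-46 FREE]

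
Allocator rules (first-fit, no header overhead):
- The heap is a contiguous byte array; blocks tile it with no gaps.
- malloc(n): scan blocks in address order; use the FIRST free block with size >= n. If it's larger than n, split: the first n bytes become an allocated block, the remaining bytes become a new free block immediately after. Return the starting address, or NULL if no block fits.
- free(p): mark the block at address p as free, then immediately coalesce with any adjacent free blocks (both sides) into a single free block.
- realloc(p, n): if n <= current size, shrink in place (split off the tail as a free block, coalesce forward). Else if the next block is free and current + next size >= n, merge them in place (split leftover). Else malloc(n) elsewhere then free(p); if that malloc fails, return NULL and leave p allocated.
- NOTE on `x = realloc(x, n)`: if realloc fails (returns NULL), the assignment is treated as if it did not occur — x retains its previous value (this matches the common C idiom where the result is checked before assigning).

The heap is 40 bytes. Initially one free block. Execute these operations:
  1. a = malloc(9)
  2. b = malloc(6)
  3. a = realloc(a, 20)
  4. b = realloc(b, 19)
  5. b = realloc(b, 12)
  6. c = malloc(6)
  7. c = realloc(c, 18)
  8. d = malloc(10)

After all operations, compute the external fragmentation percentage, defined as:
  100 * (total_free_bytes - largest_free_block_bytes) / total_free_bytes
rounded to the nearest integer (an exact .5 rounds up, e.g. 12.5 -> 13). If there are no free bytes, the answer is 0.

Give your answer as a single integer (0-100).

Op 1: a = malloc(9) -> a = 0; heap: [0-8 ALLOC][9-39 FREE]
Op 2: b = malloc(6) -> b = 9; heap: [0-8 ALLOC][9-14 ALLOC][15-39 FREE]
Op 3: a = realloc(a, 20) -> a = 15; heap: [0-8 FREE][9-14 ALLOC][15-34 ALLOC][35-39 FREE]
Op 4: b = realloc(b, 19) -> NULL (b unchanged); heap: [0-8 FREE][9-14 ALLOC][15-34 ALLOC][35-39 FREE]
Op 5: b = realloc(b, 12) -> NULL (b unchanged); heap: [0-8 FREE][9-14 ALLOC][15-34 ALLOC][35-39 FREE]
Op 6: c = malloc(6) -> c = 0; heap: [0-5 ALLOC][6-8 FREE][9-14 ALLOC][15-34 ALLOC][35-39 FREE]
Op 7: c = realloc(c, 18) -> NULL (c unchanged); heap: [0-5 ALLOC][6-8 FREE][9-14 ALLOC][15-34 ALLOC][35-39 FREE]
Op 8: d = malloc(10) -> d = NULL; heap: [0-5 ALLOC][6-8 FREE][9-14 ALLOC][15-34 ALLOC][35-39 FREE]
Free blocks: [3 5] total_free=8 largest=5 -> 100*(8-5)/8 = 300/8 = 37.5 -> rounds to 38

Answer: 38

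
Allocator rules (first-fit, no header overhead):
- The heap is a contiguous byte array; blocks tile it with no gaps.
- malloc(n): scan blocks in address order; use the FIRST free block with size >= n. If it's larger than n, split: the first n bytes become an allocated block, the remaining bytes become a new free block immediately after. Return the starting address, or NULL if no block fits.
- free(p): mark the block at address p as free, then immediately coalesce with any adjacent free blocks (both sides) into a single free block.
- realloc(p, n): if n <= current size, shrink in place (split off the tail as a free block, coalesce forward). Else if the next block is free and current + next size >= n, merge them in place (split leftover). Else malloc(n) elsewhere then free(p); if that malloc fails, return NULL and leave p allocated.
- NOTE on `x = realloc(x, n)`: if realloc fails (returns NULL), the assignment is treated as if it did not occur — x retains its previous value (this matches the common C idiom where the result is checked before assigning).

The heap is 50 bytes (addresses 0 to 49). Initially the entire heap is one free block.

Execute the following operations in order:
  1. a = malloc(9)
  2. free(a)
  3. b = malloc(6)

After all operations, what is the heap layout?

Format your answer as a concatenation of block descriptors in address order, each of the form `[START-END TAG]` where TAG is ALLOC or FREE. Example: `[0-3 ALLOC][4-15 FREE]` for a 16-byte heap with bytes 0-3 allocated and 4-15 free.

Answer: [0-5 ALLOC][6-49 FREE]

Derivation:
Op 1: a = malloc(9) -> a = 0; heap: [0-8 ALLOC][9-49 FREE]
Op 2: free(a) -> (freed a); heap: [0-49 FREE]
Op 3: b = malloc(6) -> b = 0; heap: [0-5 ALLOC][6-49 FREE]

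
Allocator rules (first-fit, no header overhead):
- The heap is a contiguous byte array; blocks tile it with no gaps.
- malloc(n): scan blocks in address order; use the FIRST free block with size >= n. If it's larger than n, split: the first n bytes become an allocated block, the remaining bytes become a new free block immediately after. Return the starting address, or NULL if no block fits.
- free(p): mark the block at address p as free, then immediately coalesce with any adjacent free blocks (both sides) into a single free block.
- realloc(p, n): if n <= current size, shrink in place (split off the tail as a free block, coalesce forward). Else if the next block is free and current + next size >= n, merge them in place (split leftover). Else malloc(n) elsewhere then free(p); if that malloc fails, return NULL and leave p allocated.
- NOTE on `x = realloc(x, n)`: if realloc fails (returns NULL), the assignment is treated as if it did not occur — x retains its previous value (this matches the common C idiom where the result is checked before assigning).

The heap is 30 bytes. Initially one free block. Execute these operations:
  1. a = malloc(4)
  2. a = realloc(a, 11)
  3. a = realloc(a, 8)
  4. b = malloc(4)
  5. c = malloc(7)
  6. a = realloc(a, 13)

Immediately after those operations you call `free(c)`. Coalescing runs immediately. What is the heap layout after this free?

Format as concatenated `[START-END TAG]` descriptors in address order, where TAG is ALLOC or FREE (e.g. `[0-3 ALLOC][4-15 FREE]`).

Answer: [0-7 ALLOC][8-11 ALLOC][12-29 FREE]

Derivation:
Op 1: a = malloc(4) -> a = 0; heap: [0-3 ALLOC][4-29 FREE]
Op 2: a = realloc(a, 11) -> a = 0; heap: [0-10 ALLOC][11-29 FREE]
Op 3: a = realloc(a, 8) -> a = 0; heap: [0-7 ALLOC][8-29 FREE]
Op 4: b = malloc(4) -> b = 8; heap: [0-7 ALLOC][8-11 ALLOC][12-29 FREE]
Op 5: c = malloc(7) -> c = 12; heap: [0-7 ALLOC][8-11 ALLOC][12-18 ALLOC][19-29 FREE]
Op 6: a = realloc(a, 13) -> NULL (a unchanged); heap: [0-7 ALLOC][8-11 ALLOC][12-18 ALLOC][19-29 FREE]
free(c): c = 12 -> block [12-18 ALLOC]; mark free, coalesce with adjacent free neighbors -> [0-7 ALLOC][8-11 ALLOC][12-29 FREE]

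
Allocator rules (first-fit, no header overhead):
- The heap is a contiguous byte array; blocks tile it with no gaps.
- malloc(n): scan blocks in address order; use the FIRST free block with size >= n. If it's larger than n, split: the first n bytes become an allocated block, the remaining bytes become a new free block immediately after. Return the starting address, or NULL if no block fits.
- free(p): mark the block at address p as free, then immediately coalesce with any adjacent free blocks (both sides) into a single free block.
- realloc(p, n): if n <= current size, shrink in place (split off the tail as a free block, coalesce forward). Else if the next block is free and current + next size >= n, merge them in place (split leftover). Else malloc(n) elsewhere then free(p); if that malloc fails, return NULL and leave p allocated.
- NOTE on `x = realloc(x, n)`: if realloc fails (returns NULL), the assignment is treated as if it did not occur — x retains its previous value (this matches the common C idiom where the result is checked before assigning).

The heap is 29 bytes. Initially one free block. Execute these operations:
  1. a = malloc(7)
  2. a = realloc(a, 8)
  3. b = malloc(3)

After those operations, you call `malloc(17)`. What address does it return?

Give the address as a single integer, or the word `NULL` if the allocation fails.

Answer: 11

Derivation:
Op 1: a = malloc(7) -> a = 0; heap: [0-6 ALLOC][7-28 FREE]
Op 2: a = realloc(a, 8) -> a = 0; heap: [0-7 ALLOC][8-28 FREE]
Op 3: b = malloc(3) -> b = 8; heap: [0-7 ALLOC][8-10 ALLOC][11-28 FREE]
malloc(17): first-fit scan over [0-7 ALLOC][8-10 ALLOC][11-28 FREE] -> 11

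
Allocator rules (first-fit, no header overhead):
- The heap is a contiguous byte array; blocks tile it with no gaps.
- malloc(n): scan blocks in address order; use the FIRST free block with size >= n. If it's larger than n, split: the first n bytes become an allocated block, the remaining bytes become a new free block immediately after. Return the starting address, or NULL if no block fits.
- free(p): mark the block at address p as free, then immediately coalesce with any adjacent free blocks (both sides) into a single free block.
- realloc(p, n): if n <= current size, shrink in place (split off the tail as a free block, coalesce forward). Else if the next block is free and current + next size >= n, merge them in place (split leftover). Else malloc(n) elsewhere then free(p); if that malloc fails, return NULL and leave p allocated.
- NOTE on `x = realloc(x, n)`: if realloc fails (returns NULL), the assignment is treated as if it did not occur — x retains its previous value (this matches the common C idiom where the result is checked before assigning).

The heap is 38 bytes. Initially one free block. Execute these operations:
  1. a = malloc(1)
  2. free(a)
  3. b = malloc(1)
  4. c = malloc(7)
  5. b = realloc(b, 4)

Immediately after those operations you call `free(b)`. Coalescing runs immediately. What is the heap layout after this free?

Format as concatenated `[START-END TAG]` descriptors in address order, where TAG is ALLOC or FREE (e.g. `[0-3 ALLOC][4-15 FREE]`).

Answer: [0-0 FREE][1-7 ALLOC][8-37 FREE]

Derivation:
Op 1: a = malloc(1) -> a = 0; heap: [0-0 ALLOC][1-37 FREE]
Op 2: free(a) -> (freed a); heap: [0-37 FREE]
Op 3: b = malloc(1) -> b = 0; heap: [0-0 ALLOC][1-37 FREE]
Op 4: c = malloc(7) -> c = 1; heap: [0-0 ALLOC][1-7 ALLOC][8-37 FREE]
Op 5: b = realloc(b, 4) -> b = 8; heap: [0-0 FREE][1-7 ALLOC][8-11 ALLOC][12-37 FREE]
free(b): b = 8 -> block [8-11 ALLOC]; mark free, coalesce with adjacent free neighbors -> [0-0 FREE][1-7 ALLOC][8-37 FREE]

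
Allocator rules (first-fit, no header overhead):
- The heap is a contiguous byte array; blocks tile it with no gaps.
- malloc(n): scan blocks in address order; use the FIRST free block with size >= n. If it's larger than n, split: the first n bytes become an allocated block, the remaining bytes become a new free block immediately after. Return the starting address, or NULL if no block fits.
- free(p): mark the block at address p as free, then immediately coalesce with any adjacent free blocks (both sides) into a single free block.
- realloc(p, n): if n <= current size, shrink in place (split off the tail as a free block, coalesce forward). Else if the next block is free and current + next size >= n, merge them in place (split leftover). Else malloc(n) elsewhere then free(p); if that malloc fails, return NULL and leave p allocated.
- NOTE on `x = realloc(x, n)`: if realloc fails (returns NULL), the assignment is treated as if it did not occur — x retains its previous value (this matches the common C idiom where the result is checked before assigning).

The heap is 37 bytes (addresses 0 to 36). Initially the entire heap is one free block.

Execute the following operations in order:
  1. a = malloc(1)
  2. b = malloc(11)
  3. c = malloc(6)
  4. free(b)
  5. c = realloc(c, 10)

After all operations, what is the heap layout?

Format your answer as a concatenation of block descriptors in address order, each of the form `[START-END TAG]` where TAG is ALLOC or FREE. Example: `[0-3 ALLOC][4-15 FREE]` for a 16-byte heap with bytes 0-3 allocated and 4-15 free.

Answer: [0-0 ALLOC][1-11 FREE][12-21 ALLOC][22-36 FREE]

Derivation:
Op 1: a = malloc(1) -> a = 0; heap: [0-0 ALLOC][1-36 FREE]
Op 2: b = malloc(11) -> b = 1; heap: [0-0 ALLOC][1-11 ALLOC][12-36 FREE]
Op 3: c = malloc(6) -> c = 12; heap: [0-0 ALLOC][1-11 ALLOC][12-17 ALLOC][18-36 FREE]
Op 4: free(b) -> (freed b); heap: [0-0 ALLOC][1-11 FREE][12-17 ALLOC][18-36 FREE]
Op 5: c = realloc(c, 10) -> c = 12; heap: [0-0 ALLOC][1-11 FREE][12-21 ALLOC][22-36 FREE]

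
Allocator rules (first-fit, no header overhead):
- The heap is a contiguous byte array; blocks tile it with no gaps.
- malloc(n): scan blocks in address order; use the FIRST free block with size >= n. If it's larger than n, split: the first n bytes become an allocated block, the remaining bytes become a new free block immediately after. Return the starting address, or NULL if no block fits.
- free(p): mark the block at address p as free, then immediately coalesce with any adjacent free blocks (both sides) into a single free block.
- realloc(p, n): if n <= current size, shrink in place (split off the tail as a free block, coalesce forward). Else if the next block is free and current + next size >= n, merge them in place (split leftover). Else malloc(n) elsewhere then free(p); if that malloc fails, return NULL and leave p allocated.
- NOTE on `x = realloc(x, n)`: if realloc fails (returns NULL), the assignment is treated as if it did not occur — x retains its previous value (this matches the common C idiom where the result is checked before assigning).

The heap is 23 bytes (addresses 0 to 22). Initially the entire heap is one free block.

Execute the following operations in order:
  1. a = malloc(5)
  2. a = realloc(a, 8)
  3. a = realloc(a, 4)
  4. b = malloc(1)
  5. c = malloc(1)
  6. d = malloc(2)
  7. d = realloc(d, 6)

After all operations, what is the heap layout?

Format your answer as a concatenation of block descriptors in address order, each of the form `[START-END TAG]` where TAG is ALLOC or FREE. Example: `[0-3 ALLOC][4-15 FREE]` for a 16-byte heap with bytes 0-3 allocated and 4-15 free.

Answer: [0-3 ALLOC][4-4 ALLOC][5-5 ALLOC][6-11 ALLOC][12-22 FREE]

Derivation:
Op 1: a = malloc(5) -> a = 0; heap: [0-4 ALLOC][5-22 FREE]
Op 2: a = realloc(a, 8) -> a = 0; heap: [0-7 ALLOC][8-22 FREE]
Op 3: a = realloc(a, 4) -> a = 0; heap: [0-3 ALLOC][4-22 FREE]
Op 4: b = malloc(1) -> b = 4; heap: [0-3 ALLOC][4-4 ALLOC][5-22 FREE]
Op 5: c = malloc(1) -> c = 5; heap: [0-3 ALLOC][4-4 ALLOC][5-5 ALLOC][6-22 FREE]
Op 6: d = malloc(2) -> d = 6; heap: [0-3 ALLOC][4-4 ALLOC][5-5 ALLOC][6-7 ALLOC][8-22 FREE]
Op 7: d = realloc(d, 6) -> d = 6; heap: [0-3 ALLOC][4-4 ALLOC][5-5 ALLOC][6-11 ALLOC][12-22 FREE]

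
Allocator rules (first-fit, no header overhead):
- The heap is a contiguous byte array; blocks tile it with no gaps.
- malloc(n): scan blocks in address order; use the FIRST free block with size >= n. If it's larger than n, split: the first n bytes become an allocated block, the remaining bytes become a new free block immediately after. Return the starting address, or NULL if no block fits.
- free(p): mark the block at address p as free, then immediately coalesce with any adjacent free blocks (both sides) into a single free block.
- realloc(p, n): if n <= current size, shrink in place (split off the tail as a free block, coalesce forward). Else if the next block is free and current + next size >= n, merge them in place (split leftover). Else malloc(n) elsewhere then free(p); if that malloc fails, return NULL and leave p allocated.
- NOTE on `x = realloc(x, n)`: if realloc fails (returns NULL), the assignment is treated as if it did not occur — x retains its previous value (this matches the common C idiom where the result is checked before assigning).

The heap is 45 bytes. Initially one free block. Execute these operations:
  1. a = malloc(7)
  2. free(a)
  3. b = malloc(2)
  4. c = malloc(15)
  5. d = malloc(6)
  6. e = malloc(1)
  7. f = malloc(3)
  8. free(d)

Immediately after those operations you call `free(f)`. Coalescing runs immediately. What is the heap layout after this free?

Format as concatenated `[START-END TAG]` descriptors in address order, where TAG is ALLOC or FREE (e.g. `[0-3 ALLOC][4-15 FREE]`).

Answer: [0-1 ALLOC][2-16 ALLOC][17-22 FREE][23-23 ALLOC][24-44 FREE]

Derivation:
Op 1: a = malloc(7) -> a = 0; heap: [0-6 ALLOC][7-44 FREE]
Op 2: free(a) -> (freed a); heap: [0-44 FREE]
Op 3: b = malloc(2) -> b = 0; heap: [0-1 ALLOC][2-44 FREE]
Op 4: c = malloc(15) -> c = 2; heap: [0-1 ALLOC][2-16 ALLOC][17-44 FREE]
Op 5: d = malloc(6) -> d = 17; heap: [0-1 ALLOC][2-16 ALLOC][17-22 ALLOC][23-44 FREE]
Op 6: e = malloc(1) -> e = 23; heap: [0-1 ALLOC][2-16 ALLOC][17-22 ALLOC][23-23 ALLOC][24-44 FREE]
Op 7: f = malloc(3) -> f = 24; heap: [0-1 ALLOC][2-16 ALLOC][17-22 ALLOC][23-23 ALLOC][24-26 ALLOC][27-44 FREE]
Op 8: free(d) -> (freed d); heap: [0-1 ALLOC][2-16 ALLOC][17-22 FREE][23-23 ALLOC][24-26 ALLOC][27-44 FREE]
free(f): f = 24 -> block [24-26 ALLOC]; mark free, coalesce with adjacent free neighbors -> [0-1 ALLOC][2-16 ALLOC][17-22 FREE][23-23 ALLOC][24-44 FREE]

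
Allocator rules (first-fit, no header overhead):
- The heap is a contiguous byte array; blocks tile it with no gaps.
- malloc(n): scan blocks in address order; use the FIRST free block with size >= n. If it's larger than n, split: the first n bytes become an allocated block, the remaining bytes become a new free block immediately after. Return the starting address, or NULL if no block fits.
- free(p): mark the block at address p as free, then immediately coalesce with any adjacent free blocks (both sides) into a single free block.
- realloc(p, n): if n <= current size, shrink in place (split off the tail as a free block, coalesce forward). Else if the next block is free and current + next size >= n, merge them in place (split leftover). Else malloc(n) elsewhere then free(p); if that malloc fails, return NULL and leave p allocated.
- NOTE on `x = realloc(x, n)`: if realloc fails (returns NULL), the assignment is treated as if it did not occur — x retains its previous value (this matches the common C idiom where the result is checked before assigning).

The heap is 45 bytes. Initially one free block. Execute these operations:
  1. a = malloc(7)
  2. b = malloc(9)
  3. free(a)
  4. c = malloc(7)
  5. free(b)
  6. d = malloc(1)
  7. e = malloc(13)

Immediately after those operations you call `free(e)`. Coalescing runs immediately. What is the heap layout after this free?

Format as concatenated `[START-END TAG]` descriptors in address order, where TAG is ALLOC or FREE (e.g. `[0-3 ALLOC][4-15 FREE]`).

Op 1: a = malloc(7) -> a = 0; heap: [0-6 ALLOC][7-44 FREE]
Op 2: b = malloc(9) -> b = 7; heap: [0-6 ALLOC][7-15 ALLOC][16-44 FREE]
Op 3: free(a) -> (freed a); heap: [0-6 FREE][7-15 ALLOC][16-44 FREE]
Op 4: c = malloc(7) -> c = 0; heap: [0-6 ALLOC][7-15 ALLOC][16-44 FREE]
Op 5: free(b) -> (freed b); heap: [0-6 ALLOC][7-44 FREE]
Op 6: d = malloc(1) -> d = 7; heap: [0-6 ALLOC][7-7 ALLOC][8-44 FREE]
Op 7: e = malloc(13) -> e = 8; heap: [0-6 ALLOC][7-7 ALLOC][8-20 ALLOC][21-44 FREE]
free(e): e = 8 -> block [8-20 ALLOC]; mark free, coalesce with adjacent free neighbors -> [0-6 ALLOC][7-7 ALLOC][8-44 FREE]

Answer: [0-6 ALLOC][7-7 ALLOC][8-44 FREE]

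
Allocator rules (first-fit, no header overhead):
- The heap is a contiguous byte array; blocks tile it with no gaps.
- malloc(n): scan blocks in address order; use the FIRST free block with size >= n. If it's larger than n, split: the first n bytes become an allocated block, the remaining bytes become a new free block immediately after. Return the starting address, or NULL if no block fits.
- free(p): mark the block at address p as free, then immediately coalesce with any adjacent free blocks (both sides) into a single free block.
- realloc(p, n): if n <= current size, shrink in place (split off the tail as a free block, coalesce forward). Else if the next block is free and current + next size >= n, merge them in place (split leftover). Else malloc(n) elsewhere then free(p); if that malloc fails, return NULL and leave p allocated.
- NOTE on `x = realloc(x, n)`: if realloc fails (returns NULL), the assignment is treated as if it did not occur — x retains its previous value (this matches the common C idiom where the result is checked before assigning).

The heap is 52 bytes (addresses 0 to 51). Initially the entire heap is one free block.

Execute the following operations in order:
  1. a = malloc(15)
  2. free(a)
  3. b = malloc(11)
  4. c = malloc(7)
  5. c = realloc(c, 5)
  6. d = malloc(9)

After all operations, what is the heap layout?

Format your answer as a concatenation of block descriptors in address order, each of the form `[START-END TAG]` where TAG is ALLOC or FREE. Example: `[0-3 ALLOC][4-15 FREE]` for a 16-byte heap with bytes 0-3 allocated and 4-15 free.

Answer: [0-10 ALLOC][11-15 ALLOC][16-24 ALLOC][25-51 FREE]

Derivation:
Op 1: a = malloc(15) -> a = 0; heap: [0-14 ALLOC][15-51 FREE]
Op 2: free(a) -> (freed a); heap: [0-51 FREE]
Op 3: b = malloc(11) -> b = 0; heap: [0-10 ALLOC][11-51 FREE]
Op 4: c = malloc(7) -> c = 11; heap: [0-10 ALLOC][11-17 ALLOC][18-51 FREE]
Op 5: c = realloc(c, 5) -> c = 11; heap: [0-10 ALLOC][11-15 ALLOC][16-51 FREE]
Op 6: d = malloc(9) -> d = 16; heap: [0-10 ALLOC][11-15 ALLOC][16-24 ALLOC][25-51 FREE]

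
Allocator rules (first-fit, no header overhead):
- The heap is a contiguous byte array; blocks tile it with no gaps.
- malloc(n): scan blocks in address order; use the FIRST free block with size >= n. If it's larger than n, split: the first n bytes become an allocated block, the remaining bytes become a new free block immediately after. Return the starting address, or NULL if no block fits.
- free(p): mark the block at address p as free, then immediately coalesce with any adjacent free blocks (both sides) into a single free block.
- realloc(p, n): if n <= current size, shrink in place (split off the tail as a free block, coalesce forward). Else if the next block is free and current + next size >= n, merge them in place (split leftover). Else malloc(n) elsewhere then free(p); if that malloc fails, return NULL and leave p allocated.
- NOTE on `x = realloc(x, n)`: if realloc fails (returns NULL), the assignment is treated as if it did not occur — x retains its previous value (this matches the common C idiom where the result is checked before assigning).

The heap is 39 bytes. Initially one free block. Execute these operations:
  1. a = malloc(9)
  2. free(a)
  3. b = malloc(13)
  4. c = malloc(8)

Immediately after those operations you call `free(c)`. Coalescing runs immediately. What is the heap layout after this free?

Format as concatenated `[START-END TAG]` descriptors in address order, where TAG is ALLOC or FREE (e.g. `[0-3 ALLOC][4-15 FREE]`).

Op 1: a = malloc(9) -> a = 0; heap: [0-8 ALLOC][9-38 FREE]
Op 2: free(a) -> (freed a); heap: [0-38 FREE]
Op 3: b = malloc(13) -> b = 0; heap: [0-12 ALLOC][13-38 FREE]
Op 4: c = malloc(8) -> c = 13; heap: [0-12 ALLOC][13-20 ALLOC][21-38 FREE]
free(c): c = 13 -> block [13-20 ALLOC]; mark free, coalesce with adjacent free neighbors -> [0-12 ALLOC][13-38 FREE]

Answer: [0-12 ALLOC][13-38 FREE]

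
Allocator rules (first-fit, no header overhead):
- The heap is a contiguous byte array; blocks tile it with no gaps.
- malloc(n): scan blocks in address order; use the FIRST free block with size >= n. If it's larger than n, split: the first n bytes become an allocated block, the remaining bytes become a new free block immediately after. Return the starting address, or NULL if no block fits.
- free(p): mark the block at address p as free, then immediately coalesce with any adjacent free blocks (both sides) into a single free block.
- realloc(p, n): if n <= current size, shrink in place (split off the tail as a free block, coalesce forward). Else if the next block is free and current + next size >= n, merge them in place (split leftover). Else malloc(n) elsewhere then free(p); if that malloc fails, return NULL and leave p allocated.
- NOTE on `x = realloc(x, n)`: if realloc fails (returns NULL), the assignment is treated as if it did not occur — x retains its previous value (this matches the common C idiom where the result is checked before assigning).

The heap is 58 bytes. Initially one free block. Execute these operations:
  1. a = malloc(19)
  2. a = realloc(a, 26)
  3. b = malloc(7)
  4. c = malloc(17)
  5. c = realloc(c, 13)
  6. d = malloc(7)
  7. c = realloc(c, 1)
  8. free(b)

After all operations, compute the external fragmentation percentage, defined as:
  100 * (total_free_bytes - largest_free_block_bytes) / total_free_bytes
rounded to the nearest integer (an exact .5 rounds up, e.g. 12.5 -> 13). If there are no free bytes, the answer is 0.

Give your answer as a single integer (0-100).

Op 1: a = malloc(19) -> a = 0; heap: [0-18 ALLOC][19-57 FREE]
Op 2: a = realloc(a, 26) -> a = 0; heap: [0-25 ALLOC][26-57 FREE]
Op 3: b = malloc(7) -> b = 26; heap: [0-25 ALLOC][26-32 ALLOC][33-57 FREE]
Op 4: c = malloc(17) -> c = 33; heap: [0-25 ALLOC][26-32 ALLOC][33-49 ALLOC][50-57 FREE]
Op 5: c = realloc(c, 13) -> c = 33; heap: [0-25 ALLOC][26-32 ALLOC][33-45 ALLOC][46-57 FREE]
Op 6: d = malloc(7) -> d = 46; heap: [0-25 ALLOC][26-32 ALLOC][33-45 ALLOC][46-52 ALLOC][53-57 FREE]
Op 7: c = realloc(c, 1) -> c = 33; heap: [0-25 ALLOC][26-32 ALLOC][33-33 ALLOC][34-45 FREE][46-52 ALLOC][53-57 FREE]
Op 8: free(b) -> (freed b); heap: [0-25 ALLOC][26-32 FREE][33-33 ALLOC][34-45 FREE][46-52 ALLOC][53-57 FREE]
Free blocks: [7 12 5] total_free=24 largest=12 -> 100*(24-12)/24 = 1200/24 = 50

Answer: 50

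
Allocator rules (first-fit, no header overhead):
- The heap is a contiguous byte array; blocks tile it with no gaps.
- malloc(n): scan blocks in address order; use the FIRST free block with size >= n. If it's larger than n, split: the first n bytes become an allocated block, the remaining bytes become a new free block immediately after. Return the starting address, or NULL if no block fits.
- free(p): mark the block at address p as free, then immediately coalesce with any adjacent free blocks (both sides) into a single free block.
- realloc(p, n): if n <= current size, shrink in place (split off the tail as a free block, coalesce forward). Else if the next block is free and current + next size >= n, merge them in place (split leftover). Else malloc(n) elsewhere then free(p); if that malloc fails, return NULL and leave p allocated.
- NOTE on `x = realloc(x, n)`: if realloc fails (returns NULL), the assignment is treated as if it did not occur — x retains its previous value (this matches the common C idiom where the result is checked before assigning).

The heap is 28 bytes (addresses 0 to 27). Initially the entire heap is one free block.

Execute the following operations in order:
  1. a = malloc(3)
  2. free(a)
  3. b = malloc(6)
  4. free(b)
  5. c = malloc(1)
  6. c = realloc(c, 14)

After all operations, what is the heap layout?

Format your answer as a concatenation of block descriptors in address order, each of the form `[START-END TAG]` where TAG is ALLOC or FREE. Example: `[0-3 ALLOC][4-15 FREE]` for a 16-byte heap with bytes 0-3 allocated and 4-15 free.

Op 1: a = malloc(3) -> a = 0; heap: [0-2 ALLOC][3-27 FREE]
Op 2: free(a) -> (freed a); heap: [0-27 FREE]
Op 3: b = malloc(6) -> b = 0; heap: [0-5 ALLOC][6-27 FREE]
Op 4: free(b) -> (freed b); heap: [0-27 FREE]
Op 5: c = malloc(1) -> c = 0; heap: [0-0 ALLOC][1-27 FREE]
Op 6: c = realloc(c, 14) -> c = 0; heap: [0-13 ALLOC][14-27 FREE]

Answer: [0-13 ALLOC][14-27 FREE]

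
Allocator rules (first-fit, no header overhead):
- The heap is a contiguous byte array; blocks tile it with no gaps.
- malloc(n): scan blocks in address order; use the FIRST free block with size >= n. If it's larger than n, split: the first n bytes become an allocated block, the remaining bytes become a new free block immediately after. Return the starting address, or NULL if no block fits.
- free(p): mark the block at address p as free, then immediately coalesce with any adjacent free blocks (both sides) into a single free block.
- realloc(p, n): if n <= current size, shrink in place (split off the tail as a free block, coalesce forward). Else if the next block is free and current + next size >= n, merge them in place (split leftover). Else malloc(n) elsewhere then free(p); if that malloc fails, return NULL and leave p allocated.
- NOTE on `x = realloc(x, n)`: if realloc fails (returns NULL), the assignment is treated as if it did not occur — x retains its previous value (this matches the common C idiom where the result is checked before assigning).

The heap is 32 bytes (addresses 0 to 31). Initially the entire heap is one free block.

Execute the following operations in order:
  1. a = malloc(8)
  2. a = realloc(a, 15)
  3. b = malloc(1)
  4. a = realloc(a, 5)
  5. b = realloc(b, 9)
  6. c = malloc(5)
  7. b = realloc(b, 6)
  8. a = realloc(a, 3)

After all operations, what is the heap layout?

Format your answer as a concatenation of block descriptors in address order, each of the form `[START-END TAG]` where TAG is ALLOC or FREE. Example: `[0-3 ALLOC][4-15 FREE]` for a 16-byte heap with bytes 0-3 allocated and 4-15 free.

Op 1: a = malloc(8) -> a = 0; heap: [0-7 ALLOC][8-31 FREE]
Op 2: a = realloc(a, 15) -> a = 0; heap: [0-14 ALLOC][15-31 FREE]
Op 3: b = malloc(1) -> b = 15; heap: [0-14 ALLOC][15-15 ALLOC][16-31 FREE]
Op 4: a = realloc(a, 5) -> a = 0; heap: [0-4 ALLOC][5-14 FREE][15-15 ALLOC][16-31 FREE]
Op 5: b = realloc(b, 9) -> b = 15; heap: [0-4 ALLOC][5-14 FREE][15-23 ALLOC][24-31 FREE]
Op 6: c = malloc(5) -> c = 5; heap: [0-4 ALLOC][5-9 ALLOC][10-14 FREE][15-23 ALLOC][24-31 FREE]
Op 7: b = realloc(b, 6) -> b = 15; heap: [0-4 ALLOC][5-9 ALLOC][10-14 FREE][15-20 ALLOC][21-31 FREE]
Op 8: a = realloc(a, 3) -> a = 0; heap: [0-2 ALLOC][3-4 FREE][5-9 ALLOC][10-14 FREE][15-20 ALLOC][21-31 FREE]

Answer: [0-2 ALLOC][3-4 FREE][5-9 ALLOC][10-14 FREE][15-20 ALLOC][21-31 FREE]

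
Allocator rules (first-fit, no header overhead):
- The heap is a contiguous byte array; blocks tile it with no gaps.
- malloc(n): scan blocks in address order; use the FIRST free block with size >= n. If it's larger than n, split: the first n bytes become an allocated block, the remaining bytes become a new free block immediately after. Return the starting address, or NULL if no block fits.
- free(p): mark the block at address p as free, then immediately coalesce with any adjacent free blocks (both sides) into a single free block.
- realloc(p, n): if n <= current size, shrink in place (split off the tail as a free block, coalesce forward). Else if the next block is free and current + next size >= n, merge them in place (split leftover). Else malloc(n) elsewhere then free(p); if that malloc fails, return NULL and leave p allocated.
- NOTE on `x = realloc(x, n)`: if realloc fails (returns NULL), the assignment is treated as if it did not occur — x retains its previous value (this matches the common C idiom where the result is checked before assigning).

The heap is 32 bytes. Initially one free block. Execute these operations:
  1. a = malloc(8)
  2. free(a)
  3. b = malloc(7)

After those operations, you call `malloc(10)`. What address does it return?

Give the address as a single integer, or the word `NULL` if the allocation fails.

Answer: 7

Derivation:
Op 1: a = malloc(8) -> a = 0; heap: [0-7 ALLOC][8-31 FREE]
Op 2: free(a) -> (freed a); heap: [0-31 FREE]
Op 3: b = malloc(7) -> b = 0; heap: [0-6 ALLOC][7-31 FREE]
malloc(10): first-fit scan over [0-6 ALLOC][7-31 FREE] -> 7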